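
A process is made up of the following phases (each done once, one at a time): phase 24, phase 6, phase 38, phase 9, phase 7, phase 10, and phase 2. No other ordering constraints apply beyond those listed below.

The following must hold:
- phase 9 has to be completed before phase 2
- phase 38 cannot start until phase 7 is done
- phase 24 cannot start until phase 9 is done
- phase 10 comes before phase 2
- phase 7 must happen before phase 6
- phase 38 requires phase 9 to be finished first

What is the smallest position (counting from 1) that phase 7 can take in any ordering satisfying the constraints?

1

Nothing is required before phase 7; it can be the very first phase.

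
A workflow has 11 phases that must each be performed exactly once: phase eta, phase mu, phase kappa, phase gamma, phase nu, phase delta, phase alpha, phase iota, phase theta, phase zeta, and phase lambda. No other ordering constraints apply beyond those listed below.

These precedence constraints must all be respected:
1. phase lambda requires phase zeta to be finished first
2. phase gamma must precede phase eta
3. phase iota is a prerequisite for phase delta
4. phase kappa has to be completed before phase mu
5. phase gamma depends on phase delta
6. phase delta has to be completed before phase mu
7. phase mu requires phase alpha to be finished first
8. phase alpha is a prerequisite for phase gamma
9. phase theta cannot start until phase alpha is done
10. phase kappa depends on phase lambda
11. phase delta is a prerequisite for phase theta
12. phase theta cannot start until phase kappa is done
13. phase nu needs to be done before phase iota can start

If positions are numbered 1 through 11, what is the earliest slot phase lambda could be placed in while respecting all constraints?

Working backwards through the constraints from phase lambda, its only required predecessor is phase zeta.
So at minimum 1 phase comes before phase lambda, putting phase lambda no earlier than position 2. That position is achievable by scheduling exactly that predecessor first.

2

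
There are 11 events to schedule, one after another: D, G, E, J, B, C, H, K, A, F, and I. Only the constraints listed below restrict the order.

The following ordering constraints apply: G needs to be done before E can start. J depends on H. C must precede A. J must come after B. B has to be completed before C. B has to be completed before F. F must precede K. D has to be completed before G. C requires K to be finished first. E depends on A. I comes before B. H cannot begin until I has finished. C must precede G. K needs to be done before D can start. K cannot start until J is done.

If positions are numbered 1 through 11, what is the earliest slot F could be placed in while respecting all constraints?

The events that are forced before F, directly or transitively, are B, I. That's 2 events.
So at minimum 2 events come before F, putting F no earlier than position 3. That position is achievable by scheduling exactly those predecessors first.

3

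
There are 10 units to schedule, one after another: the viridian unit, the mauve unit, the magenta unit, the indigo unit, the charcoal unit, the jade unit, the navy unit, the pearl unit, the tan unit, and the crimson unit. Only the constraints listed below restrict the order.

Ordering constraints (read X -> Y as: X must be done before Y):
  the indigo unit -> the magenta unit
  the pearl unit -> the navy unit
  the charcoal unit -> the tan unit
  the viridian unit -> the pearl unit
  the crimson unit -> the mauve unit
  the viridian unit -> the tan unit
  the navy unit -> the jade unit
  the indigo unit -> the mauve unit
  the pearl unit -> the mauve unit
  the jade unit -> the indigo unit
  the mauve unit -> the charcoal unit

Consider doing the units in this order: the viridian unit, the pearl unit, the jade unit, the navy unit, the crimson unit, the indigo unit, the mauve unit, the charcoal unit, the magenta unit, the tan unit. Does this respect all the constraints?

No

In the proposed order, the jade unit appears before the navy unit.
That contradicts the constraint that the navy unit must precede the jade unit.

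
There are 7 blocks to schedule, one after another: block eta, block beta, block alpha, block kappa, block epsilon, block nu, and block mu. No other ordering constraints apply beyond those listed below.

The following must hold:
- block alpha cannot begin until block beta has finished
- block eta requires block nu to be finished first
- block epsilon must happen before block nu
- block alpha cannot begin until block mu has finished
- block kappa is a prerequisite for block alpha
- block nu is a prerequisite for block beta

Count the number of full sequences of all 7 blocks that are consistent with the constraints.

80

3 blocks have no prerequisites (block kappa, block epsilon, block mu), so any of them could come first.
Systematically extending each partial ordering one block at a time and counting, there are 80 complete orderings.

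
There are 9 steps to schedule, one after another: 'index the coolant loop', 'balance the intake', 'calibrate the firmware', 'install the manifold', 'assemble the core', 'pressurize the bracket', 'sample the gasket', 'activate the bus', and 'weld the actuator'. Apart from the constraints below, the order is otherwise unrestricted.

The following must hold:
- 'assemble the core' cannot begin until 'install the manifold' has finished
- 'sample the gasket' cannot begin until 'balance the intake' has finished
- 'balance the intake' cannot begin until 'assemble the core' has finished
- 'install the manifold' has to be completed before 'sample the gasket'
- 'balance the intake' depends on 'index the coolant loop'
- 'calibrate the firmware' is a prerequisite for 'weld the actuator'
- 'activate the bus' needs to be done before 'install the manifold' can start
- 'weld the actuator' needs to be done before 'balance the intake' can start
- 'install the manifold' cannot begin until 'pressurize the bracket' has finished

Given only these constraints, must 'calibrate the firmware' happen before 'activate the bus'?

No chain of constraints connects 'calibrate the firmware' to 'activate the bus' in either direction.
There exist valid orderings with 'activate the bus' before 'calibrate the firmware', so 'calibrate the firmware' is not required to come first.

No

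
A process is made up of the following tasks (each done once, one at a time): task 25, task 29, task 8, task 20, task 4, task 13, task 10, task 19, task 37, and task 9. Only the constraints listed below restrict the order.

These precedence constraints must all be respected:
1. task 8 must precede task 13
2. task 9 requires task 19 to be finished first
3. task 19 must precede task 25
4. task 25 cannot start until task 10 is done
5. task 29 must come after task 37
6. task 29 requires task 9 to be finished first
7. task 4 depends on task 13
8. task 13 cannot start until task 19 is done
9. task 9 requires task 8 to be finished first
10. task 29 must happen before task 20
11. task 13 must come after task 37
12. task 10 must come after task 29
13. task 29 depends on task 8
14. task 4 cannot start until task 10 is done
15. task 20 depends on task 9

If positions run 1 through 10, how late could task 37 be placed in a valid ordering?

4

Following every chain forward from task 37, the tasks that must come later are task 25, task 29, task 20, task 4, task 13, task 10 — 6 of them.
With 6 mandatory successors out of 10 tasks total, the latest slot for task 37 is 10−6 = 4, and it's reachable by doing all non-successors before task 37.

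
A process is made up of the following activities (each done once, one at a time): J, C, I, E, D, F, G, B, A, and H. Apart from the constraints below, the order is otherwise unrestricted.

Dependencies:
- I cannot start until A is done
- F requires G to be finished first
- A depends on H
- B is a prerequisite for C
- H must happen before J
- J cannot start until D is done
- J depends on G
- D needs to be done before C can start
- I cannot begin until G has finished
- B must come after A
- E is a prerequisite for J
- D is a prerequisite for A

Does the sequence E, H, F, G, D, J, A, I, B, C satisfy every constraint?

No

In the proposed order, F appears before G.
That contradicts the constraint that G must precede F.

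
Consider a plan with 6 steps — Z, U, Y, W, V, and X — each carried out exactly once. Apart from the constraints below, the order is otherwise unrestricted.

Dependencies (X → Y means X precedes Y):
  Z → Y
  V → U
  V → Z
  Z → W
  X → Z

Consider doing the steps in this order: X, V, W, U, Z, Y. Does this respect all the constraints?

The sequence places W ahead of Z.
But one of the constraints requires Z before W, so this ordering violates it.

No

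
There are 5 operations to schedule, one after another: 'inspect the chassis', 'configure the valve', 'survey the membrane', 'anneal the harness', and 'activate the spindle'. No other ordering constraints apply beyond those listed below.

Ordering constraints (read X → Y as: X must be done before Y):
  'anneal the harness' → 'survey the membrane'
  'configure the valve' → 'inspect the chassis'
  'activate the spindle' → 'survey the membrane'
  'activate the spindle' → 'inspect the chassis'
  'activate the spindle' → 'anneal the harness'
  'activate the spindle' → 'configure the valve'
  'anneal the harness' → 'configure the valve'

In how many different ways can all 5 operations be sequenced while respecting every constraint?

3

'activate the spindle' is the only operation with nothing required before it, so every ordering starts there.
Enumerating by repeatedly choosing an available operation (one whose prerequisites are all placed) gives 3 distinct complete orderings.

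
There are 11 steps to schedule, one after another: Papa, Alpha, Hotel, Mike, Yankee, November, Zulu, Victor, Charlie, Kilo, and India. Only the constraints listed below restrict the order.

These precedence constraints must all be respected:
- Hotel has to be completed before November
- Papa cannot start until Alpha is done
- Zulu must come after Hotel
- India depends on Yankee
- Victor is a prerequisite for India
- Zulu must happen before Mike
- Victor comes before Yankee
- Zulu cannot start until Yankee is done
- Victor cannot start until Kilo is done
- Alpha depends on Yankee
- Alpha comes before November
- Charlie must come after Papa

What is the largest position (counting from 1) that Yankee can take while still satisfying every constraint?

4

Following every chain forward from Yankee, the steps that must come later are Papa, Alpha, Mike, November, Zulu, Charlie, India — 7 of them.
So at least 7 steps follow Yankee, putting Yankee no later than position 4. That position is achievable by scheduling everything else first.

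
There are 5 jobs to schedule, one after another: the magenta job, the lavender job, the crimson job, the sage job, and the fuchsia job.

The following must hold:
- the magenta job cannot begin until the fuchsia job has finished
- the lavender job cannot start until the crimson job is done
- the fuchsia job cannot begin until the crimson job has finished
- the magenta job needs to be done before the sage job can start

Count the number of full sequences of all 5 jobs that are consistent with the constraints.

4

The crimson job is the only job with nothing required before it, so every ordering starts there.
Counting all ways to extend the partial order to a total order gives 4.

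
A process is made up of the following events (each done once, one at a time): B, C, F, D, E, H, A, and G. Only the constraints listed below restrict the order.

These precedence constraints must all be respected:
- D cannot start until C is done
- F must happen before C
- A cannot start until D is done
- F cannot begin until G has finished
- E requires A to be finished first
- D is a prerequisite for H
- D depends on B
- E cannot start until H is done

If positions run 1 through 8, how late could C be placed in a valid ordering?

The events that are forced after C, directly or by a chain of constraints, are D, E, H, A. That's 4 events.
With 4 mandatory successors out of 8 events total, the latest slot for C is 8−4 = 4, and it's reachable by doing all non-successors before C.

4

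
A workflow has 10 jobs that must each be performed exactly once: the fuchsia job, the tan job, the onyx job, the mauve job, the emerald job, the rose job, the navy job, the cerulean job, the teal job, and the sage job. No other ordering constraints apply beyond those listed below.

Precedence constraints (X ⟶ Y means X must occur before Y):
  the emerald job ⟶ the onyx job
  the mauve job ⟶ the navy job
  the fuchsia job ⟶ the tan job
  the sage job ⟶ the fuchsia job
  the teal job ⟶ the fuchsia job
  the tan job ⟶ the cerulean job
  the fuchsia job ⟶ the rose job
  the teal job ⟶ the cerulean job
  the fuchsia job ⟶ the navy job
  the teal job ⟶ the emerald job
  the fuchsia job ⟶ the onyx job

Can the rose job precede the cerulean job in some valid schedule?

Yes

The constraints leave the rose job and the cerulean job unordered relative to each other; nothing requires the cerulean job earlier.
That means at least one valid schedule has the rose job before the cerulean job.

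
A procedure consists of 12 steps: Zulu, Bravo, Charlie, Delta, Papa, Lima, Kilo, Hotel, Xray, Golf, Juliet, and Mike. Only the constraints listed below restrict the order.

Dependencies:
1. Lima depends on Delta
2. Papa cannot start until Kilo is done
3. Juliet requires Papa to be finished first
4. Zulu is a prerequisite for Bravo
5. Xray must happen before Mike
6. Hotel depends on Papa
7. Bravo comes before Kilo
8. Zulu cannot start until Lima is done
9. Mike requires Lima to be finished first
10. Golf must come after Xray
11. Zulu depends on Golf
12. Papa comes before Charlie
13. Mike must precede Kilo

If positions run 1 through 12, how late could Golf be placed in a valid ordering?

5

The steps that are forced after Golf, directly or by a chain of constraints, are Zulu, Bravo, Charlie, Papa, Kilo, Hotel, Juliet. That's 7 steps.
So at least 7 steps follow Golf, putting Golf no later than position 5. That position is achievable by scheduling everything else first.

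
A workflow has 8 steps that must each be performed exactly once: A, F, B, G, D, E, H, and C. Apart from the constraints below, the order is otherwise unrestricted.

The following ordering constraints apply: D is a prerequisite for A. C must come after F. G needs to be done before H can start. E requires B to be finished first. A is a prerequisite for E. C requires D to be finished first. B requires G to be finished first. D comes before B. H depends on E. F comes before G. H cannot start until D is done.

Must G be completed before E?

Yes

There is a constraint chain G → B → E.
So G must precede E in any valid ordering.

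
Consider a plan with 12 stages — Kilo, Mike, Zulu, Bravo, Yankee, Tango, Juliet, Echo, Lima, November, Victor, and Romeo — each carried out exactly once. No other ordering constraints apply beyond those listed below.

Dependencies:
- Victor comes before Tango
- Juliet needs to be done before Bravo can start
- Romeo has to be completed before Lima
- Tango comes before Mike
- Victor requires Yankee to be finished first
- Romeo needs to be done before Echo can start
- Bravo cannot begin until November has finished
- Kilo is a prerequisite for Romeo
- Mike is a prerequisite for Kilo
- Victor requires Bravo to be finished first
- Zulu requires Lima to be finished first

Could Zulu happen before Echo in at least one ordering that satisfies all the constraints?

The constraints leave Zulu and Echo unordered relative to each other; nothing requires Echo earlier.
So a valid ordering placing Zulu earlier than Echo exists.

Yes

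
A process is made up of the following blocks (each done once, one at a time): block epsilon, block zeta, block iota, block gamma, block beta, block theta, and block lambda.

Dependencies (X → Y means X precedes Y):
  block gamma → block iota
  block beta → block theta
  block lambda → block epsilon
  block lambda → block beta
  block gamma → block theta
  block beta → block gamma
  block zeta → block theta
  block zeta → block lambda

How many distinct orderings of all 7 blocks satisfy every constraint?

Block zeta is the only block with nothing required before it, so every ordering starts there.
Systematically extending each partial ordering one block at a time and counting, there are 10 complete orderings.

10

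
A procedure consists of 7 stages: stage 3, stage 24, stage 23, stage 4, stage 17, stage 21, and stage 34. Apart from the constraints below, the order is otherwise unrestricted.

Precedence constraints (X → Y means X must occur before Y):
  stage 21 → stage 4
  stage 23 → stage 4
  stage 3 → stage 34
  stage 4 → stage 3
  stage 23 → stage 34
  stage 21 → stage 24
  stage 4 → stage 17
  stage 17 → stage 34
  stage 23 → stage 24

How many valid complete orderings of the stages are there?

2 stages have no prerequisites (stage 23, stage 21), so any of them could come first.
Enumerating by repeatedly choosing an available stage (one whose prerequisites are all placed) gives 20 distinct complete orderings.

20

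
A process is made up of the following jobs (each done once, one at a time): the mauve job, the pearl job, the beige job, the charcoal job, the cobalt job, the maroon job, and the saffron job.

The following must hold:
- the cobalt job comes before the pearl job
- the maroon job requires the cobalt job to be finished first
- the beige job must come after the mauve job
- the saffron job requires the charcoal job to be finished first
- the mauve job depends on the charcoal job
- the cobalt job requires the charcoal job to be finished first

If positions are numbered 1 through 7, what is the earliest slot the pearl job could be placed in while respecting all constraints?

The jobs that are forced before the pearl job, directly or transitively, are the charcoal job, the cobalt job. That's 2 jobs.
With 2 mandatory predecessors, the earliest the pearl job can sit is position 2+1 = 3, and placing just those 2 first achieves it.

3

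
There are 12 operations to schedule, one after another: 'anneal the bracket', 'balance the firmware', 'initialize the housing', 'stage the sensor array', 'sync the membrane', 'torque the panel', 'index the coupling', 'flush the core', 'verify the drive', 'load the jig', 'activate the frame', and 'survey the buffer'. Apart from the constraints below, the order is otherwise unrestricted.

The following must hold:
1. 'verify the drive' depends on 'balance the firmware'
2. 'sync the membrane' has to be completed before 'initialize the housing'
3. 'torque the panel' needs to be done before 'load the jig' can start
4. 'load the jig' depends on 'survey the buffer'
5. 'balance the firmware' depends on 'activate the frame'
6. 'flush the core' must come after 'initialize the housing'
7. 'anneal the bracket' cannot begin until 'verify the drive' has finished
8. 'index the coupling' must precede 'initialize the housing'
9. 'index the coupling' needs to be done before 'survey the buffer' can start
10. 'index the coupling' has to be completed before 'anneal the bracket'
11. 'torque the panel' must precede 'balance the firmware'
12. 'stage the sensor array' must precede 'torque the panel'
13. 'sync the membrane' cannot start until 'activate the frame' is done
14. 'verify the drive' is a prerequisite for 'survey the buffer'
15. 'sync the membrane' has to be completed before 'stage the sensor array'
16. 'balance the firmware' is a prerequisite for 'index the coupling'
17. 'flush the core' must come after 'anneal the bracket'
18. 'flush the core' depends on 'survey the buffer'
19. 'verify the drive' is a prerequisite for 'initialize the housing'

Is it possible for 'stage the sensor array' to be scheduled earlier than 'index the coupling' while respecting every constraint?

Every valid ordering already has 'stage the sensor array' before 'index the coupling' (the constraints require it), so in particular at least one does.

Yes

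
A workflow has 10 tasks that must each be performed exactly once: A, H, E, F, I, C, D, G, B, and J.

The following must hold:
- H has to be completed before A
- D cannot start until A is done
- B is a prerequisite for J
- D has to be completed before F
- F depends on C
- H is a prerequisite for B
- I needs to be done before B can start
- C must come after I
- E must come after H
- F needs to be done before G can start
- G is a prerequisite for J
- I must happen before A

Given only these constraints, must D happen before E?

No

No chain of constraints connects D to E in either direction.
So D can come before E or after — it is not forced.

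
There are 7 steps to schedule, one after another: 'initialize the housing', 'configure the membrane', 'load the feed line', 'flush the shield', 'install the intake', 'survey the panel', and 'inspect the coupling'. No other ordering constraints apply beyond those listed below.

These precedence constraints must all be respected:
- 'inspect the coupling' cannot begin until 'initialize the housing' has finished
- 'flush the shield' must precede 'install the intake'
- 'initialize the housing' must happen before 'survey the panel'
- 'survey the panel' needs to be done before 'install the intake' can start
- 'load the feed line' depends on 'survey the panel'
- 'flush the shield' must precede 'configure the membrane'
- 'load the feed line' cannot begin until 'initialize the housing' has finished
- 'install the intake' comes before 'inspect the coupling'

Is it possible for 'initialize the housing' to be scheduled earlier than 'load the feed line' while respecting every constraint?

'initialize the housing' is actually forced before 'load the feed line' by the constraints, so certainly some valid ordering has 'initialize the housing' first.

Yes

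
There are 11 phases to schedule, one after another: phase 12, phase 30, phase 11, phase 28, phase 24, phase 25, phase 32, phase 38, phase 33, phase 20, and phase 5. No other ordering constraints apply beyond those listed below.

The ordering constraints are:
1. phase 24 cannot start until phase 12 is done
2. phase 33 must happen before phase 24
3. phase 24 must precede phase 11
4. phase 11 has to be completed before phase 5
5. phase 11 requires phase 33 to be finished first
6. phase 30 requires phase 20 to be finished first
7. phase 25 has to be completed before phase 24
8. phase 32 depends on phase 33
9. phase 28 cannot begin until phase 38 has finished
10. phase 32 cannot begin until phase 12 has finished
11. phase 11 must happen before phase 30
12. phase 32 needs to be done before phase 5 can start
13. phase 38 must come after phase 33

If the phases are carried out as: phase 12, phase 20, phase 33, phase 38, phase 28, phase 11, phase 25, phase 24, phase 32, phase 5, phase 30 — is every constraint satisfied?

In the proposed order, phase 11 appears before phase 24.
But one of the constraints requires phase 24 before phase 11, so this ordering violates it.

No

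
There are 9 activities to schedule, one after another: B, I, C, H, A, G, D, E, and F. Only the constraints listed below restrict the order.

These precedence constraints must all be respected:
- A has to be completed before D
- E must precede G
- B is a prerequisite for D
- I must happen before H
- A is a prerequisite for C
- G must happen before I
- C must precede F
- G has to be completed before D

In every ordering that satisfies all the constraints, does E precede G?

Yes

There is a constraint chain E → G.
So E must precede G in any valid ordering.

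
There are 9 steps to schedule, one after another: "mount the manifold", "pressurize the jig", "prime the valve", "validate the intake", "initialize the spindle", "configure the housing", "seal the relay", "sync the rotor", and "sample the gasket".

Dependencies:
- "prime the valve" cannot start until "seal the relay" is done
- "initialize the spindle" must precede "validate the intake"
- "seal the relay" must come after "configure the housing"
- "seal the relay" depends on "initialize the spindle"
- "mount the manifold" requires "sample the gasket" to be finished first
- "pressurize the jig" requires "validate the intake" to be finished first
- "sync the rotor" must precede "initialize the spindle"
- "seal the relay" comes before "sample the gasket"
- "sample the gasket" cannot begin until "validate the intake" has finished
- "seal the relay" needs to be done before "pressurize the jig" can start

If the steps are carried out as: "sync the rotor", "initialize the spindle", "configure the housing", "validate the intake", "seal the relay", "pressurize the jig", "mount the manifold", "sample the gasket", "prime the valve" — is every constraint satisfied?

No

In the proposed order, "mount the manifold" appears before "sample the gasket".
Since "sample the gasket" is required before "mount the manifold", the ordering is invalid.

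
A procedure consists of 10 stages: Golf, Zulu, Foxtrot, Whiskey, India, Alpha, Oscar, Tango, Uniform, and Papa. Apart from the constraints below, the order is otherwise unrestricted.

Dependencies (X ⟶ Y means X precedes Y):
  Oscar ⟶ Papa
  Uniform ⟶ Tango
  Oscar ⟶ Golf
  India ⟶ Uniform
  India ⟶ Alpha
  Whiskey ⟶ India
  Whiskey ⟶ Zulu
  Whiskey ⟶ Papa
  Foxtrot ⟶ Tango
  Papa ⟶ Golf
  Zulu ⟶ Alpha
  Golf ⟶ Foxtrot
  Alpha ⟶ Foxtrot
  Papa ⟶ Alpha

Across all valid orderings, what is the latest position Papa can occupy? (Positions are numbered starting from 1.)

6

Every stage that must follow Papa has to come after it. Tracing all chains starting from Papa, those stages are: Golf, Foxtrot, Alpha, Tango — 4 in total.
So at least 4 stages follow Papa, putting Papa no later than position 6. That position is achievable by scheduling everything else first.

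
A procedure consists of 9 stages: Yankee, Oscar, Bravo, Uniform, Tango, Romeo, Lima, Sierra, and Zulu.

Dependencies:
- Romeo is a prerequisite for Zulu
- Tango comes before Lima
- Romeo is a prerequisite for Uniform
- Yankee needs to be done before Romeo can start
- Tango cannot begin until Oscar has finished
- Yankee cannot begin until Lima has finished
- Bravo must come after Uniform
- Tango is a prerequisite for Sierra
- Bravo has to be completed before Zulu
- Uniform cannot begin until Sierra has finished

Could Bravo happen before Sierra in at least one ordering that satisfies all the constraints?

There is a dependency chain Sierra → Uniform → Bravo, so Bravo always comes after Sierra.
So no valid ordering can have Bravo before Sierra.

No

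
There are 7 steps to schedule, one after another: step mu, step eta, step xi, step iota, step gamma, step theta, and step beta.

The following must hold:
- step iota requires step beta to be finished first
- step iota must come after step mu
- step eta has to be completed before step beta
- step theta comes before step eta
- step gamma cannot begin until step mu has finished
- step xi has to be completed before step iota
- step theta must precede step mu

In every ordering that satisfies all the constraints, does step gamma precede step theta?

No

The constraints actually force step theta before step gamma (via step theta → step mu → step gamma), not the other way around.
So step gamma never precedes step theta.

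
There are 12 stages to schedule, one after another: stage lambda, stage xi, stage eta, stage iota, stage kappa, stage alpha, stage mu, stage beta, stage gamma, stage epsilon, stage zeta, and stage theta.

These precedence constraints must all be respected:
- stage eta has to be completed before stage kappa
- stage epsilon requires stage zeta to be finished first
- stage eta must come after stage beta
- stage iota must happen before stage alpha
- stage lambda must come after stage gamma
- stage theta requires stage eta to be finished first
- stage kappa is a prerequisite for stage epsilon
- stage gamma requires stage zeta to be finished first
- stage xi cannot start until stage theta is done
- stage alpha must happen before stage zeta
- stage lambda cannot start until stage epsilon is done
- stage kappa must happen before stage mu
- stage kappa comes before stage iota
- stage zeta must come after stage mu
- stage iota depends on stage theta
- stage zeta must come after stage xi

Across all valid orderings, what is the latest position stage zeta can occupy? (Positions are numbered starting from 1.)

9

Following every chain forward from stage zeta, the stages that must come later are stage lambda, stage gamma, stage epsilon — 3 of them.
So at least 3 stages follow stage zeta, putting stage zeta no later than position 9. That position is achievable by scheduling everything else first.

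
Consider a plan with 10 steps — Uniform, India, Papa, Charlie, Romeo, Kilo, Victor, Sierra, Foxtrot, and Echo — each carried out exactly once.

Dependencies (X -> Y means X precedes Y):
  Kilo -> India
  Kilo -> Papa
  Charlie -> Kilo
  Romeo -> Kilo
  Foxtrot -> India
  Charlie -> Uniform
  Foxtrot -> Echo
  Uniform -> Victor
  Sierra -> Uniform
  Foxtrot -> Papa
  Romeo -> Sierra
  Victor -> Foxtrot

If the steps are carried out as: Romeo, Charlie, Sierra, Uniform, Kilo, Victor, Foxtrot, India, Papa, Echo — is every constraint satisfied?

Yes

Checking each listed constraint against this order: for instance, Kilo is in position 5 and Papa in position 9, so that constraint holds — and the remaining constraints check out the same way.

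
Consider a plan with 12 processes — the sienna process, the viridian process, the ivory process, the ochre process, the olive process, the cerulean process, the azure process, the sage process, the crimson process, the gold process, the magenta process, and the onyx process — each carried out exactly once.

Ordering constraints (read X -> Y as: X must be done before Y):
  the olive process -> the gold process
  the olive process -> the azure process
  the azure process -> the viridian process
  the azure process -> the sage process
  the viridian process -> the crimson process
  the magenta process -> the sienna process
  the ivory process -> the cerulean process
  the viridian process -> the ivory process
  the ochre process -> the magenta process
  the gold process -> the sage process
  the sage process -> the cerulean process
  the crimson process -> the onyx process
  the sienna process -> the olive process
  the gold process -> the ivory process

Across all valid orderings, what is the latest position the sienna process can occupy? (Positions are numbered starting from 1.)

The processes that are forced after the sienna process, directly or by a chain of constraints, are the viridian process, the ivory process, the olive process, the cerulean process, the azure process, the sage process, the crimson process, the gold process, the onyx process. That's 9 processes.
With 9 mandatory successors out of 12 processes total, the latest slot for the sienna process is 12−9 = 3, and it's reachable by doing all non-successors before the sienna process.

3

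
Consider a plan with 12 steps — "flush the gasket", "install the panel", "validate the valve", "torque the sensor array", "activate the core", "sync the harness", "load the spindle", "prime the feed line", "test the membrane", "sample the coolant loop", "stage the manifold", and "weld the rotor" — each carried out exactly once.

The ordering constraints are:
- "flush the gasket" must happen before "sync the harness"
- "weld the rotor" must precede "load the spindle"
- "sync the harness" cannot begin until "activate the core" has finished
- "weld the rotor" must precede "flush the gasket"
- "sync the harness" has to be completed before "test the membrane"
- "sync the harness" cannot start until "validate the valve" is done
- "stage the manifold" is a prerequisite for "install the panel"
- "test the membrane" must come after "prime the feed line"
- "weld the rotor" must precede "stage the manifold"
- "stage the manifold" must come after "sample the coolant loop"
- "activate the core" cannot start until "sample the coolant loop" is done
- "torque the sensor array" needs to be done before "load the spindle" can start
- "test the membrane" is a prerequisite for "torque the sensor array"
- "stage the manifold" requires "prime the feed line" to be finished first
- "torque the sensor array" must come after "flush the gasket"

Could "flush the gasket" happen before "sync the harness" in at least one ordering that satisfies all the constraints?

Yes

Every valid ordering already has "flush the gasket" before "sync the harness" (the constraints require it), so in particular at least one does.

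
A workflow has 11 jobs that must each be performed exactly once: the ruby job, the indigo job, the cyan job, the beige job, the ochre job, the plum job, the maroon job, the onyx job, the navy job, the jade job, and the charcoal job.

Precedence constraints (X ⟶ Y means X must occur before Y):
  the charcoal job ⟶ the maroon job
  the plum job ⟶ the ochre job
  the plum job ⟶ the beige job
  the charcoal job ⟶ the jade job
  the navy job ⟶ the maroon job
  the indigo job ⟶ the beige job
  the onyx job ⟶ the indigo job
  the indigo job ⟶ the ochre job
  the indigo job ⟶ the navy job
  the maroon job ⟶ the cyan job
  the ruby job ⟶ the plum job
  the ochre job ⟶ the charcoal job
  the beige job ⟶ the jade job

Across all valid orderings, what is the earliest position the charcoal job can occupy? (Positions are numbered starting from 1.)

6

Working backwards through the constraints from the charcoal job, its full set of required predecessors is the ruby job, the indigo job, the ochre job, the plum job, the onyx job — 5 of them.
So at minimum 5 jobs come before the charcoal job, putting the charcoal job no earlier than position 6. That position is achievable by scheduling exactly those predecessors first.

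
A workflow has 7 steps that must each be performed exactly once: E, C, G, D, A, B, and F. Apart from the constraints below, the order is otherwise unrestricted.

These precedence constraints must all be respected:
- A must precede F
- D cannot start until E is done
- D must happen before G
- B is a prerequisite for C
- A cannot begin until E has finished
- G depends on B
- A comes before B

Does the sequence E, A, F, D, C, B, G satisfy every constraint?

No

The sequence places C ahead of B.
But one of the constraints requires B before C, so this ordering violates it.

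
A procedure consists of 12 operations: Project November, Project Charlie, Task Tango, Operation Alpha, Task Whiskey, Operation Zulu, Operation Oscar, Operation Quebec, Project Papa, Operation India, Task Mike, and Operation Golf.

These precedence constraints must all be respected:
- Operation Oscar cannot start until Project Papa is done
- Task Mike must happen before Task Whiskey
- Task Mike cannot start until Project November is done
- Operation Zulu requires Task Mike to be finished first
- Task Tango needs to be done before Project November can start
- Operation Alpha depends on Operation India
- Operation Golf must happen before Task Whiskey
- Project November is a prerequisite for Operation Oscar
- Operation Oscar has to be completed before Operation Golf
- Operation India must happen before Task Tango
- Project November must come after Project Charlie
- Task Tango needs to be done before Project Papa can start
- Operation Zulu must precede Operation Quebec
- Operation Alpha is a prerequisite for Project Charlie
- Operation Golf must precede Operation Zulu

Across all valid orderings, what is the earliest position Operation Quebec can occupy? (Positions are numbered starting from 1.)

11

Every operation that must precede Operation Quebec has to come before it. Tracing all chains that end at Operation Quebec, those operations are: Project November, Project Charlie, Task Tango, Operation Alpha, Operation Zulu, Operation Oscar, Project Papa, Operation India, Task Mike, Operation Golf — 10 in total.
With 10 mandatory predecessors, the earliest Operation Quebec can sit is position 10+1 = 11, and placing just those 10 first achieves it.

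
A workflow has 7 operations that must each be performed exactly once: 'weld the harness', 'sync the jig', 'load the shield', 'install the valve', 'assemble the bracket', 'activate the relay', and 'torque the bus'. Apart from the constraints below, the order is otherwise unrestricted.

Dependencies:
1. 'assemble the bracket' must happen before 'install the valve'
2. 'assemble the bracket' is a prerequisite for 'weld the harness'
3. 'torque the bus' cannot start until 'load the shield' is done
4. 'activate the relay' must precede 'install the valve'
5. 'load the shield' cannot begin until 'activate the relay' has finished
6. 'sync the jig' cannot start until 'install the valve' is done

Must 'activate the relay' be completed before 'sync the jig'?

Yes

Tracing the constraints gives a chain: 'activate the relay' → 'install the valve' → 'sync the jig'.
Hence 'activate the relay' necessarily comes before 'sync the jig'.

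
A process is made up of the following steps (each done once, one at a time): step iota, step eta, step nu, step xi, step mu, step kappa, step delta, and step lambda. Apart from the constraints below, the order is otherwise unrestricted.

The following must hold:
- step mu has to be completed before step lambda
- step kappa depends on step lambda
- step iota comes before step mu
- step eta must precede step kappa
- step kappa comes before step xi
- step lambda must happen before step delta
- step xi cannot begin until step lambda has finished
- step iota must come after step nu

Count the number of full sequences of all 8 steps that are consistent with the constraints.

2 steps have no prerequisites (step eta, step nu), so any of them could come first.
Systematically extending each partial ordering one step at a time and counting, there are 16 complete orderings.

16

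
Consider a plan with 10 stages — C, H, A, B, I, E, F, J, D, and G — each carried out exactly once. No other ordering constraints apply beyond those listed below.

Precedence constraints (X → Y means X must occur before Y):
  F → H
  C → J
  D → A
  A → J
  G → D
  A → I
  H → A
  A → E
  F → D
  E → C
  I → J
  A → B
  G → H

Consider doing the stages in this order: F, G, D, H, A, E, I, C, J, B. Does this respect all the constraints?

Yes

Every stated constraint is respected: A sits at position 5, ahead of B at position 10, and each of the other listed pairs likewise has the predecessor earlier in the sequence.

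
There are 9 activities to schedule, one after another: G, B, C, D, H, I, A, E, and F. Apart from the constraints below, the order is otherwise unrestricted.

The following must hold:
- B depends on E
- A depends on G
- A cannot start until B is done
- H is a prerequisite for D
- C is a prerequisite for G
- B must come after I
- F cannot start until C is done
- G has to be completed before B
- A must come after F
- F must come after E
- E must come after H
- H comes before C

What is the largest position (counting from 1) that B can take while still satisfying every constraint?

8

The only activity forced after B (directly or by a chain) is A.
So at least 1 activity follows B, putting B no later than position 8. That position is achievable by scheduling everything else first.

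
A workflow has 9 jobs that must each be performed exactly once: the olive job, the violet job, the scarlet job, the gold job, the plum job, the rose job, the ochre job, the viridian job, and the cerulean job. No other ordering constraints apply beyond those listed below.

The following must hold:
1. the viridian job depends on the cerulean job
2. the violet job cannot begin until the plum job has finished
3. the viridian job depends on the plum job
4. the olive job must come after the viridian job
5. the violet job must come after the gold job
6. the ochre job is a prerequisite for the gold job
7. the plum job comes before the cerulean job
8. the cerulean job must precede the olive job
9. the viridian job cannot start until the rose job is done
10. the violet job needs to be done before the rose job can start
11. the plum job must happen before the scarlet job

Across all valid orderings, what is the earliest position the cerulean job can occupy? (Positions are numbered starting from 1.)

Working backwards through the constraints from the cerulean job, its only required predecessor is the plum job.
With 1 mandatory predecessor, the earliest the cerulean job can sit is position 1+1 = 2, and placing just that one first achieves it.

2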